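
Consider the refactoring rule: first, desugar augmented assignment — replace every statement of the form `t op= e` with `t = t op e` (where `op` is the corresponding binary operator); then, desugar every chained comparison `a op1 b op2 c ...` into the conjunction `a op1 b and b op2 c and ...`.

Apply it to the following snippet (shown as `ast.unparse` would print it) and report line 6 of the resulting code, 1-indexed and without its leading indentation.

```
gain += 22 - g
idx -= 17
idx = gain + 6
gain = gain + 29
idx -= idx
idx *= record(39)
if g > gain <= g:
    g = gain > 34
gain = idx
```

idx = idx * record(39)

Transformed code:
gain = gain + (22 - g)
idx = idx - 17
idx = gain + 6
gain = gain + 29
idx = idx - idx
idx = idx * record(39)
if g > gain and gain <= g:
    g = gain > 34
gain = idx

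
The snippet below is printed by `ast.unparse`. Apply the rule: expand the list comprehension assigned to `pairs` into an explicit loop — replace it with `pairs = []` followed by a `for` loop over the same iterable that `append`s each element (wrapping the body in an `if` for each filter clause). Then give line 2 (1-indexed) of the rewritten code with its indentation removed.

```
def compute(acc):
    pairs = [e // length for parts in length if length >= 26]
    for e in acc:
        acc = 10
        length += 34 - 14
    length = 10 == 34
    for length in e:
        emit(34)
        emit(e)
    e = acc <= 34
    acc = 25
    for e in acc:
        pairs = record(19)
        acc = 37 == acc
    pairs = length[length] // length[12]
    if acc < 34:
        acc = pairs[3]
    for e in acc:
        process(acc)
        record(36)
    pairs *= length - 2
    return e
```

pairs = []

Transformed code:
def compute(acc):
    pairs = []
    for parts in length:
        if length >= 26:
            pairs.append(e // length)
    for e in acc:
        acc = 10
        length += 34 - 14
    length = 10 == 34
    for length in e:
        emit(34)
        emit(e)
    e = acc <= 34
    acc = 25
    for e in acc:
        pairs = record(19)
        acc = 37 == acc
    pairs = length[length] // length[12]
    if acc < 34:
        acc = pairs[3]
    for e in acc:
        process(acc)
        record(36)
    pairs *= length - 2
    return e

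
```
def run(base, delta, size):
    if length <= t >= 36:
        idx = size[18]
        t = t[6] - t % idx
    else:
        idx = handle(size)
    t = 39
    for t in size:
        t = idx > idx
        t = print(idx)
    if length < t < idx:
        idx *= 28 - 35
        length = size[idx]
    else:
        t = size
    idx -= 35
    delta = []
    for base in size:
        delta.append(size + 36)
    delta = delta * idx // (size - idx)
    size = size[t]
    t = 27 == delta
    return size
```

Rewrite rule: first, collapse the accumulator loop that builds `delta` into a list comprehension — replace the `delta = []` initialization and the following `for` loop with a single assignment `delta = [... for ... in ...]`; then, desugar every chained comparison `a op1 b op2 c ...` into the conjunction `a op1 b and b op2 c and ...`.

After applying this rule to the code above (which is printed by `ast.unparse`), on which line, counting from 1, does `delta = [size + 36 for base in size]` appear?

Transformed code:
def run(base, delta, size):
    if length <= t and t >= 36:
        idx = size[18]
        t = t[6] - t % idx
    else:
        idx = handle(size)
    t = 39
    for t in size:
        t = idx > idx
        t = print(idx)
    if length < t and t < idx:
        idx *= 28 - 35
        length = size[idx]
    else:
        t = size
    idx -= 35
    delta = [size + 36 for base in size]
    delta = delta * idx // (size - idx)
    size = size[t]
    t = 27 == delta
    return size

17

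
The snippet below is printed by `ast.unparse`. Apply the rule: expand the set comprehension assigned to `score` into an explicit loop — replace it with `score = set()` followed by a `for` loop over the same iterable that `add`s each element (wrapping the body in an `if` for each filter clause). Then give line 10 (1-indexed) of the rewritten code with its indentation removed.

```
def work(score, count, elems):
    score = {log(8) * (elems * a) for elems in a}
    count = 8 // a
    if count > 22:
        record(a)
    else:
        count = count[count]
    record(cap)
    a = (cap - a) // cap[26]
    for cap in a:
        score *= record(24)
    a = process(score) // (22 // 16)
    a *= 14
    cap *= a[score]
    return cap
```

Transformed code:
def work(score, count, elems):
    score = set()
    for elems in a:
        score.add(log(8) * (elems * a))
    count = 8 // a
    if count > 22:
        record(a)
    else:
        count = count[count]
    record(cap)
    a = (cap - a) // cap[26]
    for cap in a:
        score *= record(24)
    a = process(score) // (22 // 16)
    a *= 14
    cap *= a[score]
    return cap

record(cap)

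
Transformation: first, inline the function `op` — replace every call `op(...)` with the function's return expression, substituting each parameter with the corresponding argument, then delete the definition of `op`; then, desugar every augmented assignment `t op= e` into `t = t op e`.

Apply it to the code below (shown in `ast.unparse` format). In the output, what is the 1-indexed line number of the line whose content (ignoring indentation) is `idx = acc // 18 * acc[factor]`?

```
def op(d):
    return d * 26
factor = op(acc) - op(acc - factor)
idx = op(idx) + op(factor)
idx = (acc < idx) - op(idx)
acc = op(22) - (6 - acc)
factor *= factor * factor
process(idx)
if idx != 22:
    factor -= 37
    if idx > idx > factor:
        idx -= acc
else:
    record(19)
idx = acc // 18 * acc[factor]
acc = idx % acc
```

Transformed code:
factor = acc * 26 - (acc - factor) * 26
idx = idx * 26 + factor * 26
idx = (acc < idx) - idx * 26
acc = 22 * 26 - (6 - acc)
factor = factor * (factor * factor)
process(idx)
if idx != 22:
    factor = factor - 37
    if idx > idx > factor:
        idx = idx - acc
else:
    record(19)
idx = acc // 18 * acc[factor]
acc = idx % acc

13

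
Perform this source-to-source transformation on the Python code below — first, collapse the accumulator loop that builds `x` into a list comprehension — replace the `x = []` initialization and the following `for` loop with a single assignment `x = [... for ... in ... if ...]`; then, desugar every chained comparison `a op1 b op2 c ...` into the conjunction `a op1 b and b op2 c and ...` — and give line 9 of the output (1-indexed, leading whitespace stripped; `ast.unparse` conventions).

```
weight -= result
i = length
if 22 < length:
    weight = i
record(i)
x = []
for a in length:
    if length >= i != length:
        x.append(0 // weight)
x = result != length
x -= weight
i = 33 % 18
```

Transformed code:
weight -= result
i = length
if 22 < length:
    weight = i
record(i)
x = [0 // weight for a in length if length >= i and i != length]
x = result != length
x -= weight
i = 33 % 18

i = 33 % 18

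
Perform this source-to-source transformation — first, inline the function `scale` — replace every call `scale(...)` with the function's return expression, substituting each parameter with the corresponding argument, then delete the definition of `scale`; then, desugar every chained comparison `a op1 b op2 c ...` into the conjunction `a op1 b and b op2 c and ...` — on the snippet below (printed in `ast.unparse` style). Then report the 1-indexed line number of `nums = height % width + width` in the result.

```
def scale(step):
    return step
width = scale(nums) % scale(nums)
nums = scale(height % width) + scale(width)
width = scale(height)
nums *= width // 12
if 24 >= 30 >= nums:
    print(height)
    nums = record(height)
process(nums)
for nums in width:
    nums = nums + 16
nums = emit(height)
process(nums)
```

2

Transformed code:
width = nums % nums
nums = height % width + width
width = height
nums *= width // 12
if 24 >= 30 and 30 >= nums:
    print(height)
    nums = record(height)
process(nums)
for nums in width:
    nums = nums + 16
nums = emit(height)
process(nums)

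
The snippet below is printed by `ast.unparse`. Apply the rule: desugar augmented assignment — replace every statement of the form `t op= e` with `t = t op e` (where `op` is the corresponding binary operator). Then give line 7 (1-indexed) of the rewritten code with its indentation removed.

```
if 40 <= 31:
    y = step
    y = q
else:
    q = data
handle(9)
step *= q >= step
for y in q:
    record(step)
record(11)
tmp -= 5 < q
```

step = step * (q >= step)

Transformed code:
if 40 <= 31:
    y = step
    y = q
else:
    q = data
handle(9)
step = step * (q >= step)
for y in q:
    record(step)
record(11)
tmp = tmp - (5 < q)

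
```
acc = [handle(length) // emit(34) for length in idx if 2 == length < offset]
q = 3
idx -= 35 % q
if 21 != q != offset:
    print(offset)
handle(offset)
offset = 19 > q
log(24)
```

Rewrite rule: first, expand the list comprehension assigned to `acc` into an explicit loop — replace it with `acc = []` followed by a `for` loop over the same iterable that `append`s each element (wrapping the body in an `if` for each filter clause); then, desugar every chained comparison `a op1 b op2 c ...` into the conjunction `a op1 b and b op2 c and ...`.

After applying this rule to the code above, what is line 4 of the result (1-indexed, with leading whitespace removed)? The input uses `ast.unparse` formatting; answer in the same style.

acc.append(handle(length) // emit(34))

Transformed code:
acc = []
for length in idx:
    if 2 == length and length < offset:
        acc.append(handle(length) // emit(34))
q = 3
idx -= 35 % q
if 21 != q and q != offset:
    print(offset)
handle(offset)
offset = 19 > q
log(24)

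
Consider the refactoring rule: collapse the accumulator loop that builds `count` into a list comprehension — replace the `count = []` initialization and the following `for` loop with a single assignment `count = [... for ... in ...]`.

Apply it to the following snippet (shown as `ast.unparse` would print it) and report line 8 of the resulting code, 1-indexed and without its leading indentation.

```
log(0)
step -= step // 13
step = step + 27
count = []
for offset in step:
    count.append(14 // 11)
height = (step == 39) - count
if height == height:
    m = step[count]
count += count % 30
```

count += count % 30

Transformed code:
log(0)
step -= step // 13
step = step + 27
count = [14 // 11 for offset in step]
height = (step == 39) - count
if height == height:
    m = step[count]
count += count % 30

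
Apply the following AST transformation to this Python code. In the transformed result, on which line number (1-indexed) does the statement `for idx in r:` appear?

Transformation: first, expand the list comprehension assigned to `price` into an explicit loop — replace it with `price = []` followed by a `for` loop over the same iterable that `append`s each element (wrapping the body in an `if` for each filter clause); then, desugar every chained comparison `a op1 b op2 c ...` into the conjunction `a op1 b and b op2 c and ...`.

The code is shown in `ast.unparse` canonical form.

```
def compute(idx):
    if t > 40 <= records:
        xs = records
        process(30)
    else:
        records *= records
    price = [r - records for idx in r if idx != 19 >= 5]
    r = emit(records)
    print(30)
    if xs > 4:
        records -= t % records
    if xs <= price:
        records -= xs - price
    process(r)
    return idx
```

8

Transformed code:
def compute(idx):
    if t > 40 and 40 <= records:
        xs = records
        process(30)
    else:
        records *= records
    price = []
    for idx in r:
        if idx != 19 and 19 >= 5:
            price.append(r - records)
    r = emit(records)
    print(30)
    if xs > 4:
        records -= t % records
    if xs <= price:
        records -= xs - price
    process(r)
    return idx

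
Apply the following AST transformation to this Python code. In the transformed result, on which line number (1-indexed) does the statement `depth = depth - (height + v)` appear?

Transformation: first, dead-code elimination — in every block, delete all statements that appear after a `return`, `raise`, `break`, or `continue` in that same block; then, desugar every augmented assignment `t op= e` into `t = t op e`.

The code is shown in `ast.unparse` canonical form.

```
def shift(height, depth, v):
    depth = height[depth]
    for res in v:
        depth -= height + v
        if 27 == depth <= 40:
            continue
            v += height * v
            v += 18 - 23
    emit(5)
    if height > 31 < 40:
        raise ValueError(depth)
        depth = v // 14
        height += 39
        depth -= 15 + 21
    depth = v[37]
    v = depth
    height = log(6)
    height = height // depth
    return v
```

4

Transformed code:
def shift(height, depth, v):
    depth = height[depth]
    for res in v:
        depth = depth - (height + v)
        if 27 == depth <= 40:
            continue
    emit(5)
    if height > 31 < 40:
        raise ValueError(depth)
    depth = v[37]
    v = depth
    height = log(6)
    height = height // depth
    return v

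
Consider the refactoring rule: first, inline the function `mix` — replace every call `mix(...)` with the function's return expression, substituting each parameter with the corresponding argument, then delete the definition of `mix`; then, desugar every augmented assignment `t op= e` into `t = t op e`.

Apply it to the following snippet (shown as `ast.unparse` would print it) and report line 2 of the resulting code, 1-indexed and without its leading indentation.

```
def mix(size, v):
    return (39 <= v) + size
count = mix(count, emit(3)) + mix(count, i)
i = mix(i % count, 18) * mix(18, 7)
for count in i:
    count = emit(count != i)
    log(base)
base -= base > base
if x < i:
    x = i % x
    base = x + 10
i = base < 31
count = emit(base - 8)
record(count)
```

i = ((39 <= 18) + i % count) * ((39 <= 7) + 18)

Transformed code:
count = (39 <= emit(3)) + count + ((39 <= i) + count)
i = ((39 <= 18) + i % count) * ((39 <= 7) + 18)
for count in i:
    count = emit(count != i)
    log(base)
base = base - (base > base)
if x < i:
    x = i % x
    base = x + 10
i = base < 31
count = emit(base - 8)
record(count)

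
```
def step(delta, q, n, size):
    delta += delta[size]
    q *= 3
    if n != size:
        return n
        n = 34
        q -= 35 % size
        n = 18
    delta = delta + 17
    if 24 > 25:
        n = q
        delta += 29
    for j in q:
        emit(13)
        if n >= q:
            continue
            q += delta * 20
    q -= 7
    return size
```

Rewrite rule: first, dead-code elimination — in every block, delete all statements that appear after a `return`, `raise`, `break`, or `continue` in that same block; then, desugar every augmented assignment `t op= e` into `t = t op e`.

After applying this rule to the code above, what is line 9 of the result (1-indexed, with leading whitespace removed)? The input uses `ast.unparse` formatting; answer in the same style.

delta = delta + 29

Transformed code:
def step(delta, q, n, size):
    delta = delta + delta[size]
    q = q * 3
    if n != size:
        return n
    delta = delta + 17
    if 24 > 25:
        n = q
        delta = delta + 29
    for j in q:
        emit(13)
        if n >= q:
            continue
    q = q - 7
    return size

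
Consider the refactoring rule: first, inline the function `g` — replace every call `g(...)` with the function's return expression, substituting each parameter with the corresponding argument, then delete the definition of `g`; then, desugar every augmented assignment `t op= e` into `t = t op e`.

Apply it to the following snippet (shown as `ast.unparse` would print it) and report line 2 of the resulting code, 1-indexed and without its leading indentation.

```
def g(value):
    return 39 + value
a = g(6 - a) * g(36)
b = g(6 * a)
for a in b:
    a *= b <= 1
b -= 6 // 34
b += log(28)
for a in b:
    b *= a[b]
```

Transformed code:
a = (39 + (6 - a)) * (39 + 36)
b = 39 + 6 * a
for a in b:
    a = a * (b <= 1)
b = b - 6 // 34
b = b + log(28)
for a in b:
    b = b * a[b]

b = 39 + 6 * a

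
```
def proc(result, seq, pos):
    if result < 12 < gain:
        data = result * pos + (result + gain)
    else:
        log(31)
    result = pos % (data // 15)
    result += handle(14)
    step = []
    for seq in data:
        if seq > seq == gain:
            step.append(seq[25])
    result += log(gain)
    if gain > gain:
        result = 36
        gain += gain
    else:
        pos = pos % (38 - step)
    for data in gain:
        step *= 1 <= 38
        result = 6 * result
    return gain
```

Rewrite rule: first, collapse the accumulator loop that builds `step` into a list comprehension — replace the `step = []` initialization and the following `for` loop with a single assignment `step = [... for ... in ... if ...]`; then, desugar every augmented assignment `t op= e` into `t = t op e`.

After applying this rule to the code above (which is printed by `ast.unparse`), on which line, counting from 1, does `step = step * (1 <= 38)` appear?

Transformed code:
def proc(result, seq, pos):
    if result < 12 < gain:
        data = result * pos + (result + gain)
    else:
        log(31)
    result = pos % (data // 15)
    result = result + handle(14)
    step = [seq[25] for seq in data if seq > seq == gain]
    result = result + log(gain)
    if gain > gain:
        result = 36
        gain = gain + gain
    else:
        pos = pos % (38 - step)
    for data in gain:
        step = step * (1 <= 38)
        result = 6 * result
    return gain

16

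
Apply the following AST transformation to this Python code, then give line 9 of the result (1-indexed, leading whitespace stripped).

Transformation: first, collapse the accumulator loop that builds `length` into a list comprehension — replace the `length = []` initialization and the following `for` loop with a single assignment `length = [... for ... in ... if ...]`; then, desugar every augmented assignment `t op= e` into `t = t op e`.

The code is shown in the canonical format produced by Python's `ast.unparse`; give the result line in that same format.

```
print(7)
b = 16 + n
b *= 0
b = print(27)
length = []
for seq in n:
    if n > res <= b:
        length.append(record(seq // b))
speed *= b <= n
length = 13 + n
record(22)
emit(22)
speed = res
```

Transformed code:
print(7)
b = 16 + n
b = b * 0
b = print(27)
length = [record(seq // b) for seq in n if n > res <= b]
speed = speed * (b <= n)
length = 13 + n
record(22)
emit(22)
speed = res

emit(22)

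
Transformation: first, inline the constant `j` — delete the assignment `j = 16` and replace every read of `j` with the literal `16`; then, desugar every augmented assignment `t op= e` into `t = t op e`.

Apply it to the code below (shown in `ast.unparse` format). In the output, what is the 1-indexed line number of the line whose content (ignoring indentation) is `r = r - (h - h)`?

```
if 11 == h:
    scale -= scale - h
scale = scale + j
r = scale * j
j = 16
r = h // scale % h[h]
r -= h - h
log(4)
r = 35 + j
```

Transformed code:
if 11 == h:
    scale = scale - (scale - h)
scale = scale + 16
r = scale * 16
r = h // scale % h[h]
r = r - (h - h)
log(4)
r = 35 + 16

6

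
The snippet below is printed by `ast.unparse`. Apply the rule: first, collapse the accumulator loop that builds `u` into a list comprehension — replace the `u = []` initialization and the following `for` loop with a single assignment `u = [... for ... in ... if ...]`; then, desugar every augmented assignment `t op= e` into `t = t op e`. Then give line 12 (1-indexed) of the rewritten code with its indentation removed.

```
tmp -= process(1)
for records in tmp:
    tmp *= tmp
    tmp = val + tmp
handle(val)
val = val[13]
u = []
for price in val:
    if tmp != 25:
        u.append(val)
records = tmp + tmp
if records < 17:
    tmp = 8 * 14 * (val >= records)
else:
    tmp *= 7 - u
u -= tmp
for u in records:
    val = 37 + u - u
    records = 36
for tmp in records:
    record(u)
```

Transformed code:
tmp = tmp - process(1)
for records in tmp:
    tmp = tmp * tmp
    tmp = val + tmp
handle(val)
val = val[13]
u = [val for price in val if tmp != 25]
records = tmp + tmp
if records < 17:
    tmp = 8 * 14 * (val >= records)
else:
    tmp = tmp * (7 - u)
u = u - tmp
for u in records:
    val = 37 + u - u
    records = 36
for tmp in records:
    record(u)

tmp = tmp * (7 - u)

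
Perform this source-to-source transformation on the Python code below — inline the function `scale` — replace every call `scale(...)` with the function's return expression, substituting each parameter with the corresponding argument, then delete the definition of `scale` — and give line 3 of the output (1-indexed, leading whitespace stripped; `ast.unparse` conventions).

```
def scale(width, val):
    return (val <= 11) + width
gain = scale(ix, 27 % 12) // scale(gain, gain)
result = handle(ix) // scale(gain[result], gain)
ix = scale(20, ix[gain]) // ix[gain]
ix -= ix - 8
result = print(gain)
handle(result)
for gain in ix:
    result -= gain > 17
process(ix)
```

Transformed code:
gain = ((27 % 12 <= 11) + ix) // ((gain <= 11) + gain)
result = handle(ix) // ((gain <= 11) + gain[result])
ix = ((ix[gain] <= 11) + 20) // ix[gain]
ix -= ix - 8
result = print(gain)
handle(result)
for gain in ix:
    result -= gain > 17
process(ix)

ix = ((ix[gain] <= 11) + 20) // ix[gain]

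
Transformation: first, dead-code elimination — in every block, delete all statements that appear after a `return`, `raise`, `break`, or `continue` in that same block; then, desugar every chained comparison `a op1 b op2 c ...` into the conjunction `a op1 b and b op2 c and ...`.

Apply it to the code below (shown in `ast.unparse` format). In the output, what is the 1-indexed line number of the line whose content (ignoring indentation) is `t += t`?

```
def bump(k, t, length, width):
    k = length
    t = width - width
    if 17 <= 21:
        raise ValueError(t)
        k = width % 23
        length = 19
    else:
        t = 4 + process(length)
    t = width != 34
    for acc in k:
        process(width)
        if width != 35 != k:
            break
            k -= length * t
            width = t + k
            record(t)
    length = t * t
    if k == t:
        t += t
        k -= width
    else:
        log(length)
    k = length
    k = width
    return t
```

Transformed code:
def bump(k, t, length, width):
    k = length
    t = width - width
    if 17 <= 21:
        raise ValueError(t)
    else:
        t = 4 + process(length)
    t = width != 34
    for acc in k:
        process(width)
        if width != 35 and 35 != k:
            break
    length = t * t
    if k == t:
        t += t
        k -= width
    else:
        log(length)
    k = length
    k = width
    return t

15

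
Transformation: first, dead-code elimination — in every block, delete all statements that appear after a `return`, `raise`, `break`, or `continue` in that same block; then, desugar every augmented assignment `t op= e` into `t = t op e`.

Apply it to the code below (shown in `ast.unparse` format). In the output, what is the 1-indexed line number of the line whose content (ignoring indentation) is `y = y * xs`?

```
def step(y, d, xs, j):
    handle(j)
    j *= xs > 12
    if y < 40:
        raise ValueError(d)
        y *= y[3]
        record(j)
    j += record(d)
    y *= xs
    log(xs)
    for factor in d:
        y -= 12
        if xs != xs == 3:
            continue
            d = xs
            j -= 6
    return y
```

7

Transformed code:
def step(y, d, xs, j):
    handle(j)
    j = j * (xs > 12)
    if y < 40:
        raise ValueError(d)
    j = j + record(d)
    y = y * xs
    log(xs)
    for factor in d:
        y = y - 12
        if xs != xs == 3:
            continue
    return y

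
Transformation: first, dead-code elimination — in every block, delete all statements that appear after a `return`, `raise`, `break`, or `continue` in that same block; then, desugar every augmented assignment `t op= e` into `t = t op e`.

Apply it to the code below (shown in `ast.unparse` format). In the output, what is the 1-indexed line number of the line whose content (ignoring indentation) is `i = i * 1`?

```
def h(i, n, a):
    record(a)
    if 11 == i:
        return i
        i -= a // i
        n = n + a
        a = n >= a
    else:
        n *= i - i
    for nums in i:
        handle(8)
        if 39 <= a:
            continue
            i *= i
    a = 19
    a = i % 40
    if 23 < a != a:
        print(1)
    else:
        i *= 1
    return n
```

16

Transformed code:
def h(i, n, a):
    record(a)
    if 11 == i:
        return i
    else:
        n = n * (i - i)
    for nums in i:
        handle(8)
        if 39 <= a:
            continue
    a = 19
    a = i % 40
    if 23 < a != a:
        print(1)
    else:
        i = i * 1
    return n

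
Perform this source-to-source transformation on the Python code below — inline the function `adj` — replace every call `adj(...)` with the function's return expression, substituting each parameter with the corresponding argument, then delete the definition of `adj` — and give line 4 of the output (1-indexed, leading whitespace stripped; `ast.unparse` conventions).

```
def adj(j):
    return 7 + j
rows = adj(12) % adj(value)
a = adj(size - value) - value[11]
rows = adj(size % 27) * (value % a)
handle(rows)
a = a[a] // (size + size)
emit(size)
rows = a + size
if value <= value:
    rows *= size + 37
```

handle(rows)

Transformed code:
rows = (7 + 12) % (7 + value)
a = 7 + (size - value) - value[11]
rows = (7 + size % 27) * (value % a)
handle(rows)
a = a[a] // (size + size)
emit(size)
rows = a + size
if value <= value:
    rows *= size + 37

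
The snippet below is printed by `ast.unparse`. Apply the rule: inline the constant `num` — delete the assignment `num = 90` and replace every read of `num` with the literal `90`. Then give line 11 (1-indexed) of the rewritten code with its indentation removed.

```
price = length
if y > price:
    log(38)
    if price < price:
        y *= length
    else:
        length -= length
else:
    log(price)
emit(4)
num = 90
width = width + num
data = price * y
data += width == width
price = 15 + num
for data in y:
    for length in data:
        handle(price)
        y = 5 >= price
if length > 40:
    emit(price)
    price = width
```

width = width + 90

Transformed code:
price = length
if y > price:
    log(38)
    if price < price:
        y *= length
    else:
        length -= length
else:
    log(price)
emit(4)
width = width + 90
data = price * y
data += width == width
price = 15 + 90
for data in y:
    for length in data:
        handle(price)
        y = 5 >= price
if length > 40:
    emit(price)
    price = width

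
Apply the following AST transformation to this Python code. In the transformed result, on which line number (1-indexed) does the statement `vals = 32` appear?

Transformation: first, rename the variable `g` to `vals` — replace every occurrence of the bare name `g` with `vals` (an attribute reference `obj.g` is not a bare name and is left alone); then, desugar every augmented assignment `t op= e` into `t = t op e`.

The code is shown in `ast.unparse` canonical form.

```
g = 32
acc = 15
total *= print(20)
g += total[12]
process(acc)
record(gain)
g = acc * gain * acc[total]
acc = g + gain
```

1

Transformed code:
vals = 32
acc = 15
total = total * print(20)
vals = vals + total[12]
process(acc)
record(gain)
vals = acc * gain * acc[total]
acc = vals + gain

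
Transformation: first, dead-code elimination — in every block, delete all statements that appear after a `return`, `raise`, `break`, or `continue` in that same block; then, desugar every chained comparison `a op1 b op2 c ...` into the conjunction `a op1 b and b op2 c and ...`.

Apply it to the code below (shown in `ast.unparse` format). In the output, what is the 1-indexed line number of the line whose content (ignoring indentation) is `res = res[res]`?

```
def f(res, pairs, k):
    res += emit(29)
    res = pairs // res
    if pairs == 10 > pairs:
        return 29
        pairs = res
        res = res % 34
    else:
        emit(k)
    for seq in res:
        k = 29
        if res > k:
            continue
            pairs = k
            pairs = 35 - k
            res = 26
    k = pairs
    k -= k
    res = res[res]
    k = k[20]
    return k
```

Transformed code:
def f(res, pairs, k):
    res += emit(29)
    res = pairs // res
    if pairs == 10 and 10 > pairs:
        return 29
    else:
        emit(k)
    for seq in res:
        k = 29
        if res > k:
            continue
    k = pairs
    k -= k
    res = res[res]
    k = k[20]
    return k

14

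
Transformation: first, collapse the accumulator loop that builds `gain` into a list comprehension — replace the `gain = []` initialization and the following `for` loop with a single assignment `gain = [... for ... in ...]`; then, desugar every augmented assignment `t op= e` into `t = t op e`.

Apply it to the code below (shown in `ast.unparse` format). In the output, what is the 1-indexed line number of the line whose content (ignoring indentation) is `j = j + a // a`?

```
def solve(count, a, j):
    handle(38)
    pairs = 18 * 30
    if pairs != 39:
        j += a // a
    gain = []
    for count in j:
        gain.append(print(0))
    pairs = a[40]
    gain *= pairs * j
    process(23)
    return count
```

5

Transformed code:
def solve(count, a, j):
    handle(38)
    pairs = 18 * 30
    if pairs != 39:
        j = j + a // a
    gain = [print(0) for count in j]
    pairs = a[40]
    gain = gain * (pairs * j)
    process(23)
    return count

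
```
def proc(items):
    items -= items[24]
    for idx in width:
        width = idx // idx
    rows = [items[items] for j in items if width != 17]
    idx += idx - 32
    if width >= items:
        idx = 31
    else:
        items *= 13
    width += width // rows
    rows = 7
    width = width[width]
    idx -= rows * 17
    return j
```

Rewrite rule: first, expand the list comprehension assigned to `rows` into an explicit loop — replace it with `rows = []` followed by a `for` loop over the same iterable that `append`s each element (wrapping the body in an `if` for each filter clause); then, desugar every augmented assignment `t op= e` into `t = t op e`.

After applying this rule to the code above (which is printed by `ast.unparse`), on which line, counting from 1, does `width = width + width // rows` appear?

14

Transformed code:
def proc(items):
    items = items - items[24]
    for idx in width:
        width = idx // idx
    rows = []
    for j in items:
        if width != 17:
            rows.append(items[items])
    idx = idx + (idx - 32)
    if width >= items:
        idx = 31
    else:
        items = items * 13
    width = width + width // rows
    rows = 7
    width = width[width]
    idx = idx - rows * 17
    return j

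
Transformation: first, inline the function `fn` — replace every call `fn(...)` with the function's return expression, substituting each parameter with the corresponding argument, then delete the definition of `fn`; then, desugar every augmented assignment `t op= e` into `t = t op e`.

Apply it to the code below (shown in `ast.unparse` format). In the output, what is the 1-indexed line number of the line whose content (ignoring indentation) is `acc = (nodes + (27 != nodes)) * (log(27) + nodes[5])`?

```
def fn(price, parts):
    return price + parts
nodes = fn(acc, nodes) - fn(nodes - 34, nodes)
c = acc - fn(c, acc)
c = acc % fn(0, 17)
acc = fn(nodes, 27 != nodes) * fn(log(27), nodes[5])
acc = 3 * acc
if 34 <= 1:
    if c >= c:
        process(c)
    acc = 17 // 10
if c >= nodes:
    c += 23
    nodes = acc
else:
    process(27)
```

Transformed code:
nodes = acc + nodes - (nodes - 34 + nodes)
c = acc - (c + acc)
c = acc % (0 + 17)
acc = (nodes + (27 != nodes)) * (log(27) + nodes[5])
acc = 3 * acc
if 34 <= 1:
    if c >= c:
        process(c)
    acc = 17 // 10
if c >= nodes:
    c = c + 23
    nodes = acc
else:
    process(27)

4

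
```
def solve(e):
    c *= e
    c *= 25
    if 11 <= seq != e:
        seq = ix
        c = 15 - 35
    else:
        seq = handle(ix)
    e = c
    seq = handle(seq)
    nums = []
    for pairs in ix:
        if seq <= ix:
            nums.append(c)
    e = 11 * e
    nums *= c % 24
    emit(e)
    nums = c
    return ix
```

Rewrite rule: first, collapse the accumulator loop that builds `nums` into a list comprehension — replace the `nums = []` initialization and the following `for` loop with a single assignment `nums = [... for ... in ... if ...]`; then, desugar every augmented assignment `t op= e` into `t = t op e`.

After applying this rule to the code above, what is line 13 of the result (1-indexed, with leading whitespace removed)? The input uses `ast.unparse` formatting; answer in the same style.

Transformed code:
def solve(e):
    c = c * e
    c = c * 25
    if 11 <= seq != e:
        seq = ix
        c = 15 - 35
    else:
        seq = handle(ix)
    e = c
    seq = handle(seq)
    nums = [c for pairs in ix if seq <= ix]
    e = 11 * e
    nums = nums * (c % 24)
    emit(e)
    nums = c
    return ix

nums = nums * (c % 24)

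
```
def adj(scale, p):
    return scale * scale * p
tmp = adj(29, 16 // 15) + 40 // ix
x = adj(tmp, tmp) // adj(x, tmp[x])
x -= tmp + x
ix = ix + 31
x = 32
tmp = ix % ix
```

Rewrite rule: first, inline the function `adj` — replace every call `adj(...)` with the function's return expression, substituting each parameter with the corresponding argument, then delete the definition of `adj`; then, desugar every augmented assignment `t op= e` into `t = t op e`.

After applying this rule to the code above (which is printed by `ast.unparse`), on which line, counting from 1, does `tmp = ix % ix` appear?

6

Transformed code:
tmp = 29 * 29 * (16 // 15) + 40 // ix
x = tmp * tmp * tmp // (x * x * tmp[x])
x = x - (tmp + x)
ix = ix + 31
x = 32
tmp = ix % ix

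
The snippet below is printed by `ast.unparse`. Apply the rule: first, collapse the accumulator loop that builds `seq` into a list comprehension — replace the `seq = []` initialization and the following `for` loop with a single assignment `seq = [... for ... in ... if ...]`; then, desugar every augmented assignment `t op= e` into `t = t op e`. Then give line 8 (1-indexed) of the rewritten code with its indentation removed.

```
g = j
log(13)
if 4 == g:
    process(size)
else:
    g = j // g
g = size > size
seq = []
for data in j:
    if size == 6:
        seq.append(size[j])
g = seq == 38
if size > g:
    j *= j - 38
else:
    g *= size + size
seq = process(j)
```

Transformed code:
g = j
log(13)
if 4 == g:
    process(size)
else:
    g = j // g
g = size > size
seq = [size[j] for data in j if size == 6]
g = seq == 38
if size > g:
    j = j * (j - 38)
else:
    g = g * (size + size)
seq = process(j)

seq = [size[j] for data in j if size == 6]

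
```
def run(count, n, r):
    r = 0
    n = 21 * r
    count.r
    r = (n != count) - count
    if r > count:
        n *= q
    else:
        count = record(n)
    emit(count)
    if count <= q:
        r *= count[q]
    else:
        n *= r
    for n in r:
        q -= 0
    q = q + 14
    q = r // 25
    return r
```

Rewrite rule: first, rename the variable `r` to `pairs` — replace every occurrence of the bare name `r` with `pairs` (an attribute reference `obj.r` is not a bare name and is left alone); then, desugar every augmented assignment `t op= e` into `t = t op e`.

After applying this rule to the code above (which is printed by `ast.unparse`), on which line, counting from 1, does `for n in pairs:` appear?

15

Transformed code:
def run(count, n, pairs):
    pairs = 0
    n = 21 * pairs
    count.r
    pairs = (n != count) - count
    if pairs > count:
        n = n * q
    else:
        count = record(n)
    emit(count)
    if count <= q:
        pairs = pairs * count[q]
    else:
        n = n * pairs
    for n in pairs:
        q = q - 0
    q = q + 14
    q = pairs // 25
    return pairs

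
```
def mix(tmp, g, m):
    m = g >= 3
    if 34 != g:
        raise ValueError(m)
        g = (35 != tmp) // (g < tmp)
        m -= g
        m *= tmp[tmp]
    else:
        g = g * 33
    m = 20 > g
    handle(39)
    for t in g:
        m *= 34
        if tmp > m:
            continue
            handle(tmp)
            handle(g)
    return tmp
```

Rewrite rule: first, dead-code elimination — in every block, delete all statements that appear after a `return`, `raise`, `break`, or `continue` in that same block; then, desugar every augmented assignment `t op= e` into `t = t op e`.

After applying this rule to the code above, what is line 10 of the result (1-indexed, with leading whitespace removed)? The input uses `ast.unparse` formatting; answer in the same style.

m = m * 34

Transformed code:
def mix(tmp, g, m):
    m = g >= 3
    if 34 != g:
        raise ValueError(m)
    else:
        g = g * 33
    m = 20 > g
    handle(39)
    for t in g:
        m = m * 34
        if tmp > m:
            continue
    return tmp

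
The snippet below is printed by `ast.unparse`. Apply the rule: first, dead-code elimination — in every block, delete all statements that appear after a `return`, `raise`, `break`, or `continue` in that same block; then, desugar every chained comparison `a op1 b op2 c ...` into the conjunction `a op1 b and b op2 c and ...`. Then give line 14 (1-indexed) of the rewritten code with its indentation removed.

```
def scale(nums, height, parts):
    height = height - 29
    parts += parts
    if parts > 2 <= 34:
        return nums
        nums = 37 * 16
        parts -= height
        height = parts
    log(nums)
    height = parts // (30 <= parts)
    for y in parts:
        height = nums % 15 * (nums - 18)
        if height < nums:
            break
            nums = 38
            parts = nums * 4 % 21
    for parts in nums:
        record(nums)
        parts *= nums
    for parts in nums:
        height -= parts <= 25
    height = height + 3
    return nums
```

Transformed code:
def scale(nums, height, parts):
    height = height - 29
    parts += parts
    if parts > 2 and 2 <= 34:
        return nums
    log(nums)
    height = parts // (30 <= parts)
    for y in parts:
        height = nums % 15 * (nums - 18)
        if height < nums:
            break
    for parts in nums:
        record(nums)
        parts *= nums
    for parts in nums:
        height -= parts <= 25
    height = height + 3
    return nums

parts *= nums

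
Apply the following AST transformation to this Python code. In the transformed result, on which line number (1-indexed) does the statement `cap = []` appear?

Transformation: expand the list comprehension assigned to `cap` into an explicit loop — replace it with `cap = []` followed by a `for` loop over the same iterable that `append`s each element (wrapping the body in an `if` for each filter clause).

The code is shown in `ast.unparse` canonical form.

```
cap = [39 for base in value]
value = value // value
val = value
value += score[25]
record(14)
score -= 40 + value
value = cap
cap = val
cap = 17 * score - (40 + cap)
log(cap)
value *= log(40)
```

1

Transformed code:
cap = []
for base in value:
    cap.append(39)
value = value // value
val = value
value += score[25]
record(14)
score -= 40 + value
value = cap
cap = val
cap = 17 * score - (40 + cap)
log(cap)
value *= log(40)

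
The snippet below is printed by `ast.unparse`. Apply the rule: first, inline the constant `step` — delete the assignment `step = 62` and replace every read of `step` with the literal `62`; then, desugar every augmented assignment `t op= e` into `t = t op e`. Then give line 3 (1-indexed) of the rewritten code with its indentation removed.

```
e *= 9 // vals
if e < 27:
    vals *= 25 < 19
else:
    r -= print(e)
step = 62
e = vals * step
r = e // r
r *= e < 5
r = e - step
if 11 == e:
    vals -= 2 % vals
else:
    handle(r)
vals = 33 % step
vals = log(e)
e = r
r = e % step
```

vals = vals * (25 < 19)

Transformed code:
e = e * (9 // vals)
if e < 27:
    vals = vals * (25 < 19)
else:
    r = r - print(e)
e = vals * 62
r = e // r
r = r * (e < 5)
r = e - 62
if 11 == e:
    vals = vals - 2 % vals
else:
    handle(r)
vals = 33 % 62
vals = log(e)
e = r
r = e % 62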